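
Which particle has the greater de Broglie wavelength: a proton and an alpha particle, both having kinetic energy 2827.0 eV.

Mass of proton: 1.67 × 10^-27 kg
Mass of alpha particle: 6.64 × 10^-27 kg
The proton has the longer wavelength.

Using λ = h/√(2mKE):

For proton: λ₁ = h/√(2m₁KE) = 5.39 × 10^-13 m
For alpha particle: λ₂ = h/√(2m₂KE) = 2.70 × 10^-13 m

Since λ ∝ 1/√m at constant kinetic energy, the lighter particle has the longer wavelength.

The proton has the longer de Broglie wavelength.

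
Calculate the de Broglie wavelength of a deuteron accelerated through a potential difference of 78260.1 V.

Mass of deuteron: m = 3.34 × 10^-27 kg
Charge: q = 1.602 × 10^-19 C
7.24 × 10^-14 m

When a particle is accelerated through voltage V, it gains kinetic energy KE = qV.

The de Broglie wavelength is then λ = h/√(2mqV):

λ = h/√(2mqV)
λ = (6.626 × 10^-34 J·s) / √(2 × 3.34 × 10^-27 kg × 1.602 × 10^-19 C × 78260.1 V)
λ = 7.24 × 10^-14 m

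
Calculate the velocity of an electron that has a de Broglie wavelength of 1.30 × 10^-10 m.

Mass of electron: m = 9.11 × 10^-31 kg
5.59 × 10^6 m/s

From the de Broglie relation λ = h/(mv), we solve for v:

v = h/(mλ)
v = (6.626 × 10^-34 J·s) / (9.11 × 10^-31 kg × 1.30 × 10^-10 m)
v = 5.59 × 10^6 m/s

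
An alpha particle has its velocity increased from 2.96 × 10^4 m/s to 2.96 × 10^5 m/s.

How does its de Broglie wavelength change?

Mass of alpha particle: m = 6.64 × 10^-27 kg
The wavelength decreases by a factor of 10.

Using λ = h/(mv):

Initial wavelength: λ₁ = h/(mv₁) = 3.37 × 10^-12 m
Final wavelength: λ₂ = h/(mv₂) = 3.37 × 10^-13 m

Since λ ∝ 1/v, when velocity increases by a factor of 10, the wavelength decreases by a factor of 10.

λ₂/λ₁ = v₁/v₂ = 1/10

The wavelength decreases by a factor of 10.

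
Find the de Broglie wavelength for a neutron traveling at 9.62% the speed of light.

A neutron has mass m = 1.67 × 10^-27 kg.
1.38 × 10^-14 m

Using the de Broglie relation λ = h/(mv):

v = 9.62% × c = 2.884 × 10^7 m/s

λ = h/(mv)
λ = (6.626 × 10^-34 J·s) / (1.67 × 10^-27 kg × 2.884 × 10^7 m/s)
λ = 1.38 × 10^-14 m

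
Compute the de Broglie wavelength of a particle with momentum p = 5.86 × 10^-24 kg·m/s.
1.13 × 10^-10 m

Using the de Broglie relation λ = h/p:

λ = h/p
λ = (6.626 × 10^-34 J·s) / (5.86 × 10^-24 kg·m/s)
λ = 1.13 × 10^-10 m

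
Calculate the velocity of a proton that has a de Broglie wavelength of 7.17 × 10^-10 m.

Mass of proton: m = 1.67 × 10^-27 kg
5.53 × 10^2 m/s

From the de Broglie relation λ = h/(mv), we solve for v:

v = h/(mλ)
v = (6.626 × 10^-34 J·s) / (1.67 × 10^-27 kg × 7.17 × 10^-10 m)
v = 5.53 × 10^2 m/s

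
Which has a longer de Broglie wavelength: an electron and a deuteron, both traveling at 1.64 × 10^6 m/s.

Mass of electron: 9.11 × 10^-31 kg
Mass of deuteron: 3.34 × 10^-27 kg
The electron has the longer wavelength.

Using λ = h/(mv), since both particles have the same velocity, the wavelength depends only on mass.

For electron: λ₁ = h/(m₁v) = 4.43 × 10^-10 m
For deuteron: λ₂ = h/(m₂v) = 1.21 × 10^-13 m

Since λ ∝ 1/m at constant velocity, the lighter particle has the longer wavelength.

The electron has the longer de Broglie wavelength.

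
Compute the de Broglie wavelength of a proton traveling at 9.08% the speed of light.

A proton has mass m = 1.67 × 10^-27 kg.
1.46 × 10^-14 m

Using the de Broglie relation λ = h/(mv):

v = 9.08% × c = 2.722 × 10^7 m/s

λ = h/(mv)
λ = (6.626 × 10^-34 J·s) / (1.67 × 10^-27 kg × 2.722 × 10^7 m/s)
λ = 1.46 × 10^-14 m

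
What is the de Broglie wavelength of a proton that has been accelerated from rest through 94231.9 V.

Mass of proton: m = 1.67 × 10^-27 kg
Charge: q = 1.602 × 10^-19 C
9.33 × 10^-14 m

When a particle is accelerated through voltage V, it gains kinetic energy KE = qV.

The de Broglie wavelength is then λ = h/√(2mqV):

λ = h/√(2mqV)
λ = (6.626 × 10^-34 J·s) / √(2 × 1.67 × 10^-27 kg × 1.602 × 10^-19 C × 94231.9 V)
λ = 9.33 × 10^-14 m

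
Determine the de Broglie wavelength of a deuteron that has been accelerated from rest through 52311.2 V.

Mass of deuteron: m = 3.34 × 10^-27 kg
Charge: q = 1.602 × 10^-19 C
8.86 × 10^-14 m

When a particle is accelerated through voltage V, it gains kinetic energy KE = qV.

The de Broglie wavelength is then λ = h/√(2mqV):

λ = h/√(2mqV)
λ = (6.626 × 10^-34 J·s) / √(2 × 3.34 × 10^-27 kg × 1.602 × 10^-19 C × 52311.2 V)
λ = 8.86 × 10^-14 m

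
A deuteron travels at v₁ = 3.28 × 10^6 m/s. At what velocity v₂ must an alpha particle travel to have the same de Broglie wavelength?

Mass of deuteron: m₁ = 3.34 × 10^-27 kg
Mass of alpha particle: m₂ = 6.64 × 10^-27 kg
v₂ = 1.65 × 10^6 m/s

For equal de Broglie wavelengths: λ₁ = λ₂

h/(m₁v₁) = h/(m₂v₂)
m₁v₁ = m₂v₂
v₂ = v₁ · (m₁/m₂)

v₂ = 3.28 × 10^6 m/s × (3.34 × 10^-27 kg / 6.64 × 10^-27 kg)
v₂ = 1.65 × 10^6 m/s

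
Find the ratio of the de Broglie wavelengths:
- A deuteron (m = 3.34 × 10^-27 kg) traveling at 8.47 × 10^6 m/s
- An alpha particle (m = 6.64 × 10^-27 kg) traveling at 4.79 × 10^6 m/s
λ₁/λ₂ = 1.12

Using λ = h/(mv):

λ₁ = h/(m₁v₁) = 2.34 × 10^-14 m
λ₂ = h/(m₂v₂) = 2.08 × 10^-14 m

Ratio λ₁/λ₂ = (m₂v₂)/(m₁v₁)
         = (6.64 × 10^-27 kg × 4.79 × 10^6 m/s) / (3.34 × 10^-27 kg × 8.47 × 10^6 m/s)
         = 1.12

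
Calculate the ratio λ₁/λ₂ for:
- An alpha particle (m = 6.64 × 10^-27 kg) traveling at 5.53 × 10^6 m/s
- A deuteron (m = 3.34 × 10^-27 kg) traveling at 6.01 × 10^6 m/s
λ₁/λ₂ = 0.547

Using λ = h/(mv):

λ₁ = h/(m₁v₁) = 1.80 × 10^-14 m
λ₂ = h/(m₂v₂) = 3.30 × 10^-14 m

Ratio λ₁/λ₂ = (m₂v₂)/(m₁v₁)
         = (3.34 × 10^-27 kg × 6.01 × 10^6 m/s) / (6.64 × 10^-27 kg × 5.53 × 10^6 m/s)
         = 0.547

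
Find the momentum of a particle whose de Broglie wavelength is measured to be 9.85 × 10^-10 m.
6.73 × 10^-25 kg·m/s

From the de Broglie relation λ = h/p, we solve for p:

p = h/λ
p = (6.626 × 10^-34 J·s) / (9.85 × 10^-10 m)
p = 6.73 × 10^-25 kg·m/s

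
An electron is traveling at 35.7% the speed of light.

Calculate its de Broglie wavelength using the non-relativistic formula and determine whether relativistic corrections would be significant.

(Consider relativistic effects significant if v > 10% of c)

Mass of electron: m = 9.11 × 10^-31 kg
Yes, relativistic corrections are needed.

Using the non-relativistic de Broglie formula λ = h/(mv):

v = 35.7% × c = 1.070 × 10^8 m/s

λ = h/(mv)
λ = (6.626 × 10^-34 J·s) / (9.11 × 10^-31 kg × 1.070 × 10^8 m/s)
λ = 6.80 × 10^-12 m

Since v = 35.7% of c > 10% of c, relativistic corrections ARE significant and the actual wavelength would differ from this non-relativistic estimate.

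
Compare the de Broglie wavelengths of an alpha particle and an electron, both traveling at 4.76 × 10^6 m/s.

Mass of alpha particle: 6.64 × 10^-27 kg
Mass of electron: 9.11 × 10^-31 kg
The electron has the longer wavelength.

Using λ = h/(mv), since both particles have the same velocity, the wavelength depends only on mass.

For alpha particle: λ₁ = h/(m₁v) = 2.10 × 10^-14 m
For electron: λ₂ = h/(m₂v) = 1.53 × 10^-10 m

Since λ ∝ 1/m at constant velocity, the lighter particle has the longer wavelength.

The electron has the longer de Broglie wavelength.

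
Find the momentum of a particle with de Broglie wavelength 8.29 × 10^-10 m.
7.99 × 10^-25 kg·m/s

From the de Broglie relation λ = h/p, we solve for p:

p = h/λ
p = (6.626 × 10^-34 J·s) / (8.29 × 10^-10 m)
p = 7.99 × 10^-25 kg·m/s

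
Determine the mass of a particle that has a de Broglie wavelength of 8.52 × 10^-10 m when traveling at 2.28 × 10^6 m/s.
3.41 × 10^-31 kg

From the de Broglie relation λ = h/(mv), we solve for m:

m = h/(λv)
m = (6.626 × 10^-34 J·s) / (8.52 × 10^-10 m × 2.28 × 10^6 m/s)
m = 3.41 × 10^-31 kg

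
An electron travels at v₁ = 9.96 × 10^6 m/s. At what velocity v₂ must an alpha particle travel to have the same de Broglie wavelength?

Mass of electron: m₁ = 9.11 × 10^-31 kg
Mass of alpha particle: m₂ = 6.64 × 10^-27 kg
v₂ = 1.37 × 10^3 m/s

For equal de Broglie wavelengths: λ₁ = λ₂

h/(m₁v₁) = h/(m₂v₂)
m₁v₁ = m₂v₂
v₂ = v₁ · (m₁/m₂)

v₂ = 9.96 × 10^6 m/s × (9.11 × 10^-31 kg / 6.64 × 10^-27 kg)
v₂ = 1.37 × 10^3 m/s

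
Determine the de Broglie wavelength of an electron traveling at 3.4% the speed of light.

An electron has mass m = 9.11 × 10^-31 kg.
7.14 × 10^-11 m

Using the de Broglie relation λ = h/(mv):

v = 3.4% × c = 1.019 × 10^7 m/s

λ = h/(mv)
λ = (6.626 × 10^-34 J·s) / (9.11 × 10^-31 kg × 1.019 × 10^7 m/s)
λ = 7.14 × 10^-11 m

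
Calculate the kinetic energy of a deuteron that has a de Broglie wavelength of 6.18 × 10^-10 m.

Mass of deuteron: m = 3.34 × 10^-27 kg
1.72 × 10^-22 J (or 1.07 × 10^-3 eV)

From λ = h/√(2mKE), we solve for KE:

λ² = h²/(2mKE)
KE = h²/(2mλ²)
KE = (6.626 × 10^-34 J·s)² / (2 × 3.34 × 10^-27 kg × (6.18 × 10^-10 m)²)
KE = 1.72 × 10^-22 J
KE = 1.07 × 10^-3 eV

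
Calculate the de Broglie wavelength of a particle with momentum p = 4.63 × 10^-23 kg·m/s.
1.43 × 10^-11 m

Using the de Broglie relation λ = h/p:

λ = h/p
λ = (6.626 × 10^-34 J·s) / (4.63 × 10^-23 kg·m/s)
λ = 1.43 × 10^-11 m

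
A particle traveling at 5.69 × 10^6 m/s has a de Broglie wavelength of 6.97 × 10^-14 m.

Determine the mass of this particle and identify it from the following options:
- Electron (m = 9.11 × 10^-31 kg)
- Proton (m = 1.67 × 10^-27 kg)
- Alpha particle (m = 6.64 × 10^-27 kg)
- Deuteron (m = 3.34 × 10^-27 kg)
The particle is a proton.

From λ = h/(mv), solve for mass:

m = h/(λv)
m = (6.626 × 10^-34 J·s) / (6.97 × 10^-14 m × 5.69 × 10^6 m/s)
m = 1.67 × 10^-27 kg

Comparing with the listed masses, this is closest to a proton.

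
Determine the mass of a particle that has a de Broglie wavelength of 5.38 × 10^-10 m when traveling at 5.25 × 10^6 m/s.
2.35 × 10^-31 kg

From the de Broglie relation λ = h/(mv), we solve for m:

m = h/(λv)
m = (6.626 × 10^-34 J·s) / (5.38 × 10^-10 m × 5.25 × 10^6 m/s)
m = 2.35 × 10^-31 kg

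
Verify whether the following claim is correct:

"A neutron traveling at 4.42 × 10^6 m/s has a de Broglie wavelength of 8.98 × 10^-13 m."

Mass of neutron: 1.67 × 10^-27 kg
False

The claim is incorrect.

Using λ = h/(mv):
λ = (6.626 × 10^-34 J·s) / (1.67 × 10^-27 kg × 4.42 × 10^6 m/s)
λ = 8.98 × 10^-14 m

The actual wavelength differs from the claimed 8.98 × 10^-13 m.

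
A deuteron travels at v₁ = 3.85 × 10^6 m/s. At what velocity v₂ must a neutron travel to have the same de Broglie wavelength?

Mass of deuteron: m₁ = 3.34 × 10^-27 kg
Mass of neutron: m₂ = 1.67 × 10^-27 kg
v₂ = 7.70 × 10^6 m/s

For equal de Broglie wavelengths: λ₁ = λ₂

h/(m₁v₁) = h/(m₂v₂)
m₁v₁ = m₂v₂
v₂ = v₁ · (m₁/m₂)

v₂ = 3.85 × 10^6 m/s × (3.34 × 10^-27 kg / 1.67 × 10^-27 kg)
v₂ = 7.70 × 10^6 m/s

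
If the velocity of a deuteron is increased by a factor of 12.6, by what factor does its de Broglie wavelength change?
The wavelength decreases by a factor of 12.6.

From λ = h/(mv), the wavelength is inversely proportional to velocity:

λ ∝ 1/v

If v → 12.6v, then λ → λ/12.6

When velocity is increased by a factor of 12.6, the wavelength decreases by a factor of 12.6.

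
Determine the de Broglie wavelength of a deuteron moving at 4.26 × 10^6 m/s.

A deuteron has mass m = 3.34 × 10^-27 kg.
4.66 × 10^-14 m

Using the de Broglie relation λ = h/(mv):

λ = h/(mv)
λ = (6.626 × 10^-34 J·s) / (3.34 × 10^-27 kg × 4.26 × 10^6 m/s)
λ = 4.66 × 10^-14 m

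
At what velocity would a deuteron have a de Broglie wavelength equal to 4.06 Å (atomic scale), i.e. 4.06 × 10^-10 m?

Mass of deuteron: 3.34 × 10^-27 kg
4.89 × 10^2 m/s

From λ = h/(mv), solve for v:

v = h/(mλ)
v = (6.626 × 10^-34 J·s) / (3.34 × 10^-27 kg × 4.06 × 10^-10 m)
v = 4.89 × 10^2 m/s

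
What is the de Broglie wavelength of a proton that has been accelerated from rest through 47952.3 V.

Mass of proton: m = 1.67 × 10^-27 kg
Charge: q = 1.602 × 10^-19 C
1.31 × 10^-13 m

When a particle is accelerated through voltage V, it gains kinetic energy KE = qV.

The de Broglie wavelength is then λ = h/√(2mqV):

λ = h/√(2mqV)
λ = (6.626 × 10^-34 J·s) / √(2 × 1.67 × 10^-27 kg × 1.602 × 10^-19 C × 47952.3 V)
λ = 1.31 × 10^-13 m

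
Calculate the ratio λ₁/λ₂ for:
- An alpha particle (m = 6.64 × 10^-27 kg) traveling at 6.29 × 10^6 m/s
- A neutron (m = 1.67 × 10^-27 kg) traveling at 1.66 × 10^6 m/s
λ₁/λ₂ = 0.0664

Using λ = h/(mv):

λ₁ = h/(m₁v₁) = 1.59 × 10^-14 m
λ₂ = h/(m₂v₂) = 2.39 × 10^-13 m

Ratio λ₁/λ₂ = (m₂v₂)/(m₁v₁)
         = (1.67 × 10^-27 kg × 1.66 × 10^6 m/s) / (6.64 × 10^-27 kg × 6.29 × 10^6 m/s)
         = 0.0664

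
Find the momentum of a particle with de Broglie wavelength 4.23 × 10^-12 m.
1.57 × 10^-22 kg·m/s

From the de Broglie relation λ = h/p, we solve for p:

p = h/λ
p = (6.626 × 10^-34 J·s) / (4.23 × 10^-12 m)
p = 1.57 × 10^-22 kg·m/s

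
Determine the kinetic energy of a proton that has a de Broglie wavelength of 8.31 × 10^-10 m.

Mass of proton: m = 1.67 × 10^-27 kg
1.90 × 10^-22 J (or 1.19 × 10^-3 eV)

From λ = h/√(2mKE), we solve for KE:

λ² = h²/(2mKE)
KE = h²/(2mλ²)
KE = (6.626 × 10^-34 J·s)² / (2 × 1.67 × 10^-27 kg × (8.31 × 10^-10 m)²)
KE = 1.90 × 10^-22 J
KE = 1.19 × 10^-3 eV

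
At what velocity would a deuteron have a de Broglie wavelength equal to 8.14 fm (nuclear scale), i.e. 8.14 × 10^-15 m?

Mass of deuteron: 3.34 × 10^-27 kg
2.44 × 10^7 m/s

From λ = h/(mv), solve for v:

v = h/(mλ)
v = (6.626 × 10^-34 J·s) / (3.34 × 10^-27 kg × 8.14 × 10^-15 m)
v = 2.44 × 10^7 m/s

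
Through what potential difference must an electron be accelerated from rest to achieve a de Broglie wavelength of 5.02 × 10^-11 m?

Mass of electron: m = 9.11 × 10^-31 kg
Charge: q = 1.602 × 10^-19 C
597 V

From λ = h/√(2mqV), we solve for V:

λ² = h²/(2mqV)
V = h²/(2mqλ²)
V = (6.626 × 10^-34 J·s)² / (2 × 9.11 × 10^-31 kg × 1.602 × 10^-19 C × (5.02 × 10^-11 m)²)
V = 597 V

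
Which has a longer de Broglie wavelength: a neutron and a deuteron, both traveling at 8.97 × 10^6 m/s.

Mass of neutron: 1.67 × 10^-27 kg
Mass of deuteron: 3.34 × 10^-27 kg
The neutron has the longer wavelength.

Using λ = h/(mv), since both particles have the same velocity, the wavelength depends only on mass.

For neutron: λ₁ = h/(m₁v) = 4.42 × 10^-14 m
For deuteron: λ₂ = h/(m₂v) = 2.21 × 10^-14 m

Since λ ∝ 1/m at constant velocity, the lighter particle has the longer wavelength.

The neutron has the longer de Broglie wavelength.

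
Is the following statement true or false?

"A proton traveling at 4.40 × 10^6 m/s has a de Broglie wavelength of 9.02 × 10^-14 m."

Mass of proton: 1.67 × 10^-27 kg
True

The claim is correct.

Using λ = h/(mv):
λ = (6.626 × 10^-34 J·s) / (1.67 × 10^-27 kg × 4.40 × 10^6 m/s)
λ = 9.02 × 10^-14 m

This matches the claimed value.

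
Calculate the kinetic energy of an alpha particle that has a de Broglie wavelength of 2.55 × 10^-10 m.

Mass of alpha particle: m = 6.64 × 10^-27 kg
5.08 × 10^-22 J (or 3.17 × 10^-3 eV)

From λ = h/√(2mKE), we solve for KE:

λ² = h²/(2mKE)
KE = h²/(2mλ²)
KE = (6.626 × 10^-34 J·s)² / (2 × 6.64 × 10^-27 kg × (2.55 × 10^-10 m)²)
KE = 5.08 × 10^-22 J
KE = 3.17 × 10^-3 eV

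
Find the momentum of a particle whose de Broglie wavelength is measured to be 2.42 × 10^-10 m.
2.74 × 10^-24 kg·m/s

From the de Broglie relation λ = h/p, we solve for p:

p = h/λ
p = (6.626 × 10^-34 J·s) / (2.42 × 10^-10 m)
p = 2.74 × 10^-24 kg·m/s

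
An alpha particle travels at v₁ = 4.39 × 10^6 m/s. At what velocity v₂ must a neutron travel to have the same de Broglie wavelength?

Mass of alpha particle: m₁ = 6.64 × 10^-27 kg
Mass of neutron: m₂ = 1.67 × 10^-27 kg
v₂ = 1.75 × 10^7 m/s

For equal de Broglie wavelengths: λ₁ = λ₂

h/(m₁v₁) = h/(m₂v₂)
m₁v₁ = m₂v₂
v₂ = v₁ · (m₁/m₂)

v₂ = 4.39 × 10^6 m/s × (6.64 × 10^-27 kg / 1.67 × 10^-27 kg)
v₂ = 1.75 × 10^7 m/s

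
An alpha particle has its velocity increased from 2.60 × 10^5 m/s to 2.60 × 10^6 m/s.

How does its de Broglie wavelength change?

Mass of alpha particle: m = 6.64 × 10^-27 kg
The wavelength decreases by a factor of 10.

Using λ = h/(mv):

Initial wavelength: λ₁ = h/(mv₁) = 3.84 × 10^-13 m
Final wavelength: λ₂ = h/(mv₂) = 3.84 × 10^-14 m

Since λ ∝ 1/v, when velocity increases by a factor of 10, the wavelength decreases by a factor of 10.

λ₂/λ₁ = v₁/v₂ = 1/10

The wavelength decreases by a factor of 10.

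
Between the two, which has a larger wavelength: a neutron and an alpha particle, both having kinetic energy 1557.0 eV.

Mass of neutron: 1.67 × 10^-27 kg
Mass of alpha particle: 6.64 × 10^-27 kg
The neutron has the longer wavelength.

Using λ = h/√(2mKE):

For neutron: λ₁ = h/√(2m₁KE) = 7.26 × 10^-13 m
For alpha particle: λ₂ = h/√(2m₂KE) = 3.64 × 10^-13 m

Since λ ∝ 1/√m at constant kinetic energy, the lighter particle has the longer wavelength.

The neutron has the longer de Broglie wavelength.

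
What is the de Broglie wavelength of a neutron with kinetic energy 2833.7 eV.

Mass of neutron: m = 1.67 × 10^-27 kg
5.38 × 10^-13 m

Using λ = h/√(2mKE):

First convert KE to Joules: KE = 2833.7 eV = 4.540 × 10^-16 J

λ = h/√(2mKE)
λ = (6.626 × 10^-34 J·s) / √(2 × 1.67 × 10^-27 kg × 4.540 × 10^-16 J)
λ = 5.38 × 10^-13 m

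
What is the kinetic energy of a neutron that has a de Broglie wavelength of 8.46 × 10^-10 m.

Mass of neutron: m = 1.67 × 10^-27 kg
1.84 × 10^-22 J (or 1.15 × 10^-3 eV)

From λ = h/√(2mKE), we solve for KE:

λ² = h²/(2mKE)
KE = h²/(2mλ²)
KE = (6.626 × 10^-34 J·s)² / (2 × 1.67 × 10^-27 kg × (8.46 × 10^-10 m)²)
KE = 1.84 × 10^-22 J
KE = 1.15 × 10^-3 eV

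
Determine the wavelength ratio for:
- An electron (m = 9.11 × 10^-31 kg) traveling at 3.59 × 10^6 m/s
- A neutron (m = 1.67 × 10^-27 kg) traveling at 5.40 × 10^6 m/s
λ₁/λ₂ = 2.76 × 10^3

Using λ = h/(mv):

λ₁ = h/(m₁v₁) = 2.03 × 10^-10 m
λ₂ = h/(m₂v₂) = 7.35 × 10^-14 m

Ratio λ₁/λ₂ = (m₂v₂)/(m₁v₁)
         = (1.67 × 10^-27 kg × 5.40 × 10^6 m/s) / (9.11 × 10^-31 kg × 3.59 × 10^6 m/s)
         = 2.76 × 10^3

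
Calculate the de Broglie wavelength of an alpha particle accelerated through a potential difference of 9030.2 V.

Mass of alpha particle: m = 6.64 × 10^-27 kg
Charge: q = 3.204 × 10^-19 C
1.07 × 10^-13 m

When a particle is accelerated through voltage V, it gains kinetic energy KE = qV.

The de Broglie wavelength is then λ = h/√(2mqV):

λ = h/√(2mqV)
λ = (6.626 × 10^-34 J·s) / √(2 × 6.64 × 10^-27 kg × 3.204 × 10^-19 C × 9030.2 V)
λ = 1.07 × 10^-13 m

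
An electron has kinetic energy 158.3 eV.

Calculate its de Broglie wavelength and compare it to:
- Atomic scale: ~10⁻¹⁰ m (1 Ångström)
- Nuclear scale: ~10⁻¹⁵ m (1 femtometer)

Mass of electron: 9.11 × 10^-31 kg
λ = 9.75 × 10^-11 m, which is between nuclear and atomic scales.

Using λ = h/√(2mKE):

KE = 158.3 eV = 2.536 × 10^-17 J

λ = h/√(2mKE)
λ = (6.626 × 10^-34 J·s) / √(2 × 9.11 × 10^-31 kg × 2.536 × 10^-17 J)
λ = 9.75 × 10^-11 m

Comparison:
- Atomic scale (10⁻¹⁰ m): λ is 0.97× this size
- Nuclear scale (10⁻¹⁵ m): λ is 9.7e+04× this size

The wavelength is between nuclear and atomic scales.

This wavelength is appropriate for probing atomic structure but too large for nuclear physics experiments.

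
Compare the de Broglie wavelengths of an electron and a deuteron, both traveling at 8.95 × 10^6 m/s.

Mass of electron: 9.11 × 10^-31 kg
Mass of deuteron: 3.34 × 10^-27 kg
The electron has the longer wavelength.

Using λ = h/(mv), since both particles have the same velocity, the wavelength depends only on mass.

For electron: λ₁ = h/(m₁v) = 8.13 × 10^-11 m
For deuteron: λ₂ = h/(m₂v) = 2.22 × 10^-14 m

Since λ ∝ 1/m at constant velocity, the lighter particle has the longer wavelength.

The electron has the longer de Broglie wavelength.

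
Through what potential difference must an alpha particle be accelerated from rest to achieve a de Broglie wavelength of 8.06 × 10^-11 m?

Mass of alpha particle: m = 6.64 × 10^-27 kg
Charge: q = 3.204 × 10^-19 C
1.59 × 10^-2 V

From λ = h/√(2mqV), we solve for V:

λ² = h²/(2mqV)
V = h²/(2mqλ²)
V = (6.626 × 10^-34 J·s)² / (2 × 6.64 × 10^-27 kg × 3.204 × 10^-19 C × (8.06 × 10^-11 m)²)
V = 1.59 × 10^-2 V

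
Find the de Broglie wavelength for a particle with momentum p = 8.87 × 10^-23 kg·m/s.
7.47 × 10^-12 m

Using the de Broglie relation λ = h/p:

λ = h/p
λ = (6.626 × 10^-34 J·s) / (8.87 × 10^-23 kg·m/s)
λ = 7.47 × 10^-12 m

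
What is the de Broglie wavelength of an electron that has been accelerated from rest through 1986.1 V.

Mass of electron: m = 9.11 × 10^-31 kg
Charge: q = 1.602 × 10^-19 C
2.75 × 10^-11 m

When a particle is accelerated through voltage V, it gains kinetic energy KE = qV.

The de Broglie wavelength is then λ = h/√(2mqV):

λ = h/√(2mqV)
λ = (6.626 × 10^-34 J·s) / √(2 × 9.11 × 10^-31 kg × 1.602 × 10^-19 C × 1986.1 V)
λ = 2.75 × 10^-11 m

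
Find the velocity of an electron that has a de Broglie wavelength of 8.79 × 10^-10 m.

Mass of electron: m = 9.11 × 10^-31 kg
8.27 × 10^5 m/s

From the de Broglie relation λ = h/(mv), we solve for v:

v = h/(mλ)
v = (6.626 × 10^-34 J·s) / (9.11 × 10^-31 kg × 8.79 × 10^-10 m)
v = 8.27 × 10^5 m/s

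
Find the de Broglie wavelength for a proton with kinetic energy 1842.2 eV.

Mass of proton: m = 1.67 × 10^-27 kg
6.67 × 10^-13 m

Using λ = h/√(2mKE):

First convert KE to Joules: KE = 1842.2 eV = 2.952 × 10^-16 J

λ = h/√(2mKE)
λ = (6.626 × 10^-34 J·s) / √(2 × 1.67 × 10^-27 kg × 2.952 × 10^-16 J)
λ = 6.67 × 10^-13 m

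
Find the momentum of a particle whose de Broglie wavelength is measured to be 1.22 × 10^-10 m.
5.43 × 10^-24 kg·m/s

From the de Broglie relation λ = h/p, we solve for p:

p = h/λ
p = (6.626 × 10^-34 J·s) / (1.22 × 10^-10 m)
p = 5.43 × 10^-24 kg·m/s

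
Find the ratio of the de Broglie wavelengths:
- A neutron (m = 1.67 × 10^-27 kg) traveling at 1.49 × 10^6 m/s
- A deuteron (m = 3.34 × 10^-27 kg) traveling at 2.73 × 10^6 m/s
λ₁/λ₂ = 3.66

Using λ = h/(mv):

λ₁ = h/(m₁v₁) = 2.66 × 10^-13 m
λ₂ = h/(m₂v₂) = 7.27 × 10^-14 m

Ratio λ₁/λ₂ = (m₂v₂)/(m₁v₁)
         = (3.34 × 10^-27 kg × 2.73 × 10^6 m/s) / (1.67 × 10^-27 kg × 1.49 × 10^6 m/s)
         = 3.66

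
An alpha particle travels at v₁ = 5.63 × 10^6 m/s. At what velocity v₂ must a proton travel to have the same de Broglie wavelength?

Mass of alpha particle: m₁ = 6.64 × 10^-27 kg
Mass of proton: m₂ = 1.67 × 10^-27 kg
v₂ = 2.24 × 10^7 m/s

For equal de Broglie wavelengths: λ₁ = λ₂

h/(m₁v₁) = h/(m₂v₂)
m₁v₁ = m₂v₂
v₂ = v₁ · (m₁/m₂)

v₂ = 5.63 × 10^6 m/s × (6.64 × 10^-27 kg / 1.67 × 10^-27 kg)
v₂ = 2.24 × 10^7 m/s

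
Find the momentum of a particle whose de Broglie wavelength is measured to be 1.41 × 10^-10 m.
4.70 × 10^-24 kg·m/s

From the de Broglie relation λ = h/p, we solve for p:

p = h/λ
p = (6.626 × 10^-34 J·s) / (1.41 × 10^-10 m)
p = 4.70 × 10^-24 kg·m/s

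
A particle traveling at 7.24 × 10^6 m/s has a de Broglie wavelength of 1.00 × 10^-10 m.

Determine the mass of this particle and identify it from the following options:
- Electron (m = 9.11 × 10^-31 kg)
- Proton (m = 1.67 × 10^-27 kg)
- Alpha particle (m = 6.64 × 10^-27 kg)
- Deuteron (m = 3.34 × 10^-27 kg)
The particle is an electron.

From λ = h/(mv), solve for mass:

m = h/(λv)
m = (6.626 × 10^-34 J·s) / (1.00 × 10^-10 m × 7.24 × 10^6 m/s)
m = 9.15 × 10^-31 kg

Comparing with the listed masses, this is closest to an electron.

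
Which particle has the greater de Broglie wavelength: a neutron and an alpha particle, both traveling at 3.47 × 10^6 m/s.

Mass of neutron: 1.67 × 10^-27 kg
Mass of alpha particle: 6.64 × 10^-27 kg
The neutron has the longer wavelength.

Using λ = h/(mv), since both particles have the same velocity, the wavelength depends only on mass.

For neutron: λ₁ = h/(m₁v) = 1.14 × 10^-13 m
For alpha particle: λ₂ = h/(m₂v) = 2.88 × 10^-14 m

Since λ ∝ 1/m at constant velocity, the lighter particle has the longer wavelength.

The neutron has the longer de Broglie wavelength.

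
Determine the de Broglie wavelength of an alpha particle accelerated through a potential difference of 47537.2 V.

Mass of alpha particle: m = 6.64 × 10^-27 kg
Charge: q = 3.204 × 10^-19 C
4.66 × 10^-14 m

When a particle is accelerated through voltage V, it gains kinetic energy KE = qV.

The de Broglie wavelength is then λ = h/√(2mqV):

λ = h/√(2mqV)
λ = (6.626 × 10^-34 J·s) / √(2 × 6.64 × 10^-27 kg × 3.204 × 10^-19 C × 47537.2 V)
λ = 4.66 × 10^-14 m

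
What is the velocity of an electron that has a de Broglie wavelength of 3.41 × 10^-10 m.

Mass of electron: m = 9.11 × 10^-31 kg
2.13 × 10^6 m/s

From the de Broglie relation λ = h/(mv), we solve for v:

v = h/(mλ)
v = (6.626 × 10^-34 J·s) / (9.11 × 10^-31 kg × 3.41 × 10^-10 m)
v = 2.13 × 10^6 m/s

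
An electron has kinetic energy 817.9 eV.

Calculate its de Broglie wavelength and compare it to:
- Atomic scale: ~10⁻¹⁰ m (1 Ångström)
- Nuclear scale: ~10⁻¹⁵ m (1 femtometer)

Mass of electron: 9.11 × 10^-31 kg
λ = 4.29 × 10^-11 m, which is between nuclear and atomic scales.

Using λ = h/√(2mKE):

KE = 817.9 eV = 1.310 × 10^-16 J

λ = h/√(2mKE)
λ = (6.626 × 10^-34 J·s) / √(2 × 9.11 × 10^-31 kg × 1.310 × 10^-16 J)
λ = 4.29 × 10^-11 m

Comparison:
- Atomic scale (10⁻¹⁰ m): λ is 0.43× this size
- Nuclear scale (10⁻¹⁵ m): λ is 4.3e+04× this size

The wavelength is between nuclear and atomic scales.

This wavelength is appropriate for probing atomic structure but too large for nuclear physics experiments.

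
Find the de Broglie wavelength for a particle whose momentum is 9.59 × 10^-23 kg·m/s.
6.91 × 10^-12 m

Using the de Broglie relation λ = h/p:

λ = h/p
λ = (6.626 × 10^-34 J·s) / (9.59 × 10^-23 kg·m/s)
λ = 6.91 × 10^-12 m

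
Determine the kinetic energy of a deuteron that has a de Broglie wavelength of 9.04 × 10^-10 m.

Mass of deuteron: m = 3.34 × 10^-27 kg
8.04 × 10^-23 J (or 5.02 × 10^-4 eV)

From λ = h/√(2mKE), we solve for KE:

λ² = h²/(2mKE)
KE = h²/(2mλ²)
KE = (6.626 × 10^-34 J·s)² / (2 × 3.34 × 10^-27 kg × (9.04 × 10^-10 m)²)
KE = 8.04 × 10^-23 J
KE = 5.02 × 10^-4 eV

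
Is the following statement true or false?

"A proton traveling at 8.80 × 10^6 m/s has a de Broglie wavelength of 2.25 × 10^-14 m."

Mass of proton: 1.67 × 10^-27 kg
False

The claim is incorrect.

Using λ = h/(mv):
λ = (6.626 × 10^-34 J·s) / (1.67 × 10^-27 kg × 8.80 × 10^6 m/s)
λ = 4.51 × 10^-14 m

The actual wavelength differs from the claimed 2.25 × 10^-14 m.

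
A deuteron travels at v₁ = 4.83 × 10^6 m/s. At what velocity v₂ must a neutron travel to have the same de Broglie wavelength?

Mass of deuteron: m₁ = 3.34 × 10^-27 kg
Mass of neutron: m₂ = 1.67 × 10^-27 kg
v₂ = 9.66 × 10^6 m/s

For equal de Broglie wavelengths: λ₁ = λ₂

h/(m₁v₁) = h/(m₂v₂)
m₁v₁ = m₂v₂
v₂ = v₁ · (m₁/m₂)

v₂ = 4.83 × 10^6 m/s × (3.34 × 10^-27 kg / 1.67 × 10^-27 kg)
v₂ = 9.66 × 10^6 m/s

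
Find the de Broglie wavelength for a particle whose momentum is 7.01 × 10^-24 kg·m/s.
9.45 × 10^-11 m

Using the de Broglie relation λ = h/p:

λ = h/p
λ = (6.626 × 10^-34 J·s) / (7.01 × 10^-24 kg·m/s)
λ = 9.45 × 10^-11 m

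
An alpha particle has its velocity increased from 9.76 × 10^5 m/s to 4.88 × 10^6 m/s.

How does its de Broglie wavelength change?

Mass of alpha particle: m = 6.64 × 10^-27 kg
The wavelength decreases by a factor of 5.

Using λ = h/(mv):

Initial wavelength: λ₁ = h/(mv₁) = 1.02 × 10^-13 m
Final wavelength: λ₂ = h/(mv₂) = 2.04 × 10^-14 m

Since λ ∝ 1/v, when velocity increases by a factor of 5, the wavelength decreases by a factor of 5.

λ₂/λ₁ = v₁/v₂ = 1/5

The wavelength decreases by a factor of 5.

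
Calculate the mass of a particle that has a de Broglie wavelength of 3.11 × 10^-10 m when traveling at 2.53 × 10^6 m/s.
8.42 × 10^-31 kg

From the de Broglie relation λ = h/(mv), we solve for m:

m = h/(λv)
m = (6.626 × 10^-34 J·s) / (3.11 × 10^-10 m × 2.53 × 10^6 m/s)
m = 8.42 × 10^-31 kg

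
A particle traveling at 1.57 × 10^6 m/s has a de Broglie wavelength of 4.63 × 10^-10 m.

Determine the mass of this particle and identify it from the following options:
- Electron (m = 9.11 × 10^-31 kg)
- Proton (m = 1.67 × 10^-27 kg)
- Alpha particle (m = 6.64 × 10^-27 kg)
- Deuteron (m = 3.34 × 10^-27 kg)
The particle is an electron.

From λ = h/(mv), solve for mass:

m = h/(λv)
m = (6.626 × 10^-34 J·s) / (4.63 × 10^-10 m × 1.57 × 10^6 m/s)
m = 9.12 × 10^-31 kg

Comparing with the listed masses, this is closest to an electron.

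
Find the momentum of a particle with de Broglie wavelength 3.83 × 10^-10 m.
1.73 × 10^-24 kg·m/s

From the de Broglie relation λ = h/p, we solve for p:

p = h/λ
p = (6.626 × 10^-34 J·s) / (3.83 × 10^-10 m)
p = 1.73 × 10^-24 kg·m/s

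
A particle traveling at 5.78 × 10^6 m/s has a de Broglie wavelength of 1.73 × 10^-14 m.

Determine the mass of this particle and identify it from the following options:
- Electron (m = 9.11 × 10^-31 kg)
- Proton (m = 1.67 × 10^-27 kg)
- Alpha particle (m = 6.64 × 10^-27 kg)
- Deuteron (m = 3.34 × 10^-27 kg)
The particle is an alpha particle.

From λ = h/(mv), solve for mass:

m = h/(λv)
m = (6.626 × 10^-34 J·s) / (1.73 × 10^-14 m × 5.78 × 10^6 m/s)
m = 6.63 × 10^-27 kg

Comparing with the listed masses, this is closest to an alpha particle.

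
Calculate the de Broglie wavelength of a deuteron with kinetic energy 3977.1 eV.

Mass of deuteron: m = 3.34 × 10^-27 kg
3.21 × 10^-13 m

Using λ = h/√(2mKE):

First convert KE to Joules: KE = 3977.1 eV = 6.372 × 10^-16 J

λ = h/√(2mKE)
λ = (6.626 × 10^-34 J·s) / √(2 × 3.34 × 10^-27 kg × 6.372 × 10^-16 J)
λ = 3.21 × 10^-13 m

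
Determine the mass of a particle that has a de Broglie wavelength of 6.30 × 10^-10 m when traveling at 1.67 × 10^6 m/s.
6.30 × 10^-31 kg

From the de Broglie relation λ = h/(mv), we solve for m:

m = h/(λv)
m = (6.626 × 10^-34 J·s) / (6.30 × 10^-10 m × 1.67 × 10^6 m/s)
m = 6.30 × 10^-31 kg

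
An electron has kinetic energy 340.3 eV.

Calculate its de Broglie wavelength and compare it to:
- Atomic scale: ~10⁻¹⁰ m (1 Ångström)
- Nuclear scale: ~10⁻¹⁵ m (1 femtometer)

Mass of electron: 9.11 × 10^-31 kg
λ = 6.65 × 10^-11 m, which is between nuclear and atomic scales.

Using λ = h/√(2mKE):

KE = 340.3 eV = 5.452 × 10^-17 J

λ = h/√(2mKE)
λ = (6.626 × 10^-34 J·s) / √(2 × 9.11 × 10^-31 kg × 5.452 × 10^-17 J)
λ = 6.65 × 10^-11 m

Comparison:
- Atomic scale (10⁻¹⁰ m): λ is 0.66× this size
- Nuclear scale (10⁻¹⁵ m): λ is 6.6e+04× this size

The wavelength is between nuclear and atomic scales.

This wavelength is appropriate for probing atomic structure but too large for nuclear physics experiments.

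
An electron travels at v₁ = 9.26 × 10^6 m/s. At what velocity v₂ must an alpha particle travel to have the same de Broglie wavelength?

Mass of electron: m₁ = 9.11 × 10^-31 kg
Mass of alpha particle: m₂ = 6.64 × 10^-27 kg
v₂ = 1.27 × 10^3 m/s

For equal de Broglie wavelengths: λ₁ = λ₂

h/(m₁v₁) = h/(m₂v₂)
m₁v₁ = m₂v₂
v₂ = v₁ · (m₁/m₂)

v₂ = 9.26 × 10^6 m/s × (9.11 × 10^-31 kg / 6.64 × 10^-27 kg)
v₂ = 1.27 × 10^3 m/s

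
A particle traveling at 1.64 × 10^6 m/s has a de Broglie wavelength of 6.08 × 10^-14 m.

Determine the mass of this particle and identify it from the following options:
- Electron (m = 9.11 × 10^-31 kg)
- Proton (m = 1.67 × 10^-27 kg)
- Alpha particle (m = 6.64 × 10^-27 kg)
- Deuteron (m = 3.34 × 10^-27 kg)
The particle is an alpha particle.

From λ = h/(mv), solve for mass:

m = h/(λv)
m = (6.626 × 10^-34 J·s) / (6.08 × 10^-14 m × 1.64 × 10^6 m/s)
m = 6.65 × 10^-27 kg

Comparing with the listed masses, this is closest to an alpha particle.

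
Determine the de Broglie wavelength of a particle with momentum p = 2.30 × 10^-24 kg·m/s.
2.88 × 10^-10 m

Using the de Broglie relation λ = h/p:

λ = h/p
λ = (6.626 × 10^-34 J·s) / (2.30 × 10^-24 kg·m/s)
λ = 2.88 × 10^-10 m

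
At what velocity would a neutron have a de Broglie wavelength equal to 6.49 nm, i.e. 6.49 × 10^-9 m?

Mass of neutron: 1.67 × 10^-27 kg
6.11 × 10^1 m/s

From λ = h/(mv), solve for v:

v = h/(mλ)
v = (6.626 × 10^-34 J·s) / (1.67 × 10^-27 kg × 6.49 × 10^-9 m)
v = 6.11 × 10^1 m/s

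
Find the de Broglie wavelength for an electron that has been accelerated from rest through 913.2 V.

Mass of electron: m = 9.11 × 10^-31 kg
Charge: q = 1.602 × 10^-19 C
4.06 × 10^-11 m

When a particle is accelerated through voltage V, it gains kinetic energy KE = qV.

The de Broglie wavelength is then λ = h/√(2mqV):

λ = h/√(2mqV)
λ = (6.626 × 10^-34 J·s) / √(2 × 9.11 × 10^-31 kg × 1.602 × 10^-19 C × 913.2 V)
λ = 4.06 × 10^-11 m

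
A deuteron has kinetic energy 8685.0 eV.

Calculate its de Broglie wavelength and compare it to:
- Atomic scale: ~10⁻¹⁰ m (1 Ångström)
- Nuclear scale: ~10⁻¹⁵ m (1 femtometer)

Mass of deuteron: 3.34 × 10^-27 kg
λ = 2.17 × 10^-13 m, which is between nuclear and atomic scales.

Using λ = h/√(2mKE):

KE = 8685.0 eV = 1.391 × 10^-15 J

λ = h/√(2mKE)
λ = (6.626 × 10^-34 J·s) / √(2 × 3.34 × 10^-27 kg × 1.391 × 10^-15 J)
λ = 2.17 × 10^-13 m

Comparison:
- Atomic scale (10⁻¹⁰ m): λ is 0.0022× this size
- Nuclear scale (10⁻¹⁵ m): λ is 2.2e+02× this size

The wavelength is between nuclear and atomic scales.

This wavelength is appropriate for probing atomic structure but too large for nuclear physics experiments.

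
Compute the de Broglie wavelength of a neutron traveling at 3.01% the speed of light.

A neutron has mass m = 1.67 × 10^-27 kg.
4.40 × 10^-14 m

Using the de Broglie relation λ = h/(mv):

v = 3.01% × c = 9.024 × 10^6 m/s

λ = h/(mv)
λ = (6.626 × 10^-34 J·s) / (1.67 × 10^-27 kg × 9.024 × 10^6 m/s)
λ = 4.40 × 10^-14 m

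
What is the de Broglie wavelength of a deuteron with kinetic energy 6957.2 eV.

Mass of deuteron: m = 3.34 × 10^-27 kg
2.43 × 10^-13 m

Using λ = h/√(2mKE):

First convert KE to Joules: KE = 6957.2 eV = 1.115 × 10^-15 J

λ = h/√(2mKE)
λ = (6.626 × 10^-34 J·s) / √(2 × 3.34 × 10^-27 kg × 1.115 × 10^-15 J)
λ = 2.43 × 10^-13 m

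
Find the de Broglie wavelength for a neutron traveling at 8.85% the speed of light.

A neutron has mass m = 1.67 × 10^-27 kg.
1.50 × 10^-14 m

Using the de Broglie relation λ = h/(mv):

v = 8.85% × c = 2.653 × 10^7 m/s

λ = h/(mv)
λ = (6.626 × 10^-34 J·s) / (1.67 × 10^-27 kg × 2.653 × 10^7 m/s)
λ = 1.50 × 10^-14 m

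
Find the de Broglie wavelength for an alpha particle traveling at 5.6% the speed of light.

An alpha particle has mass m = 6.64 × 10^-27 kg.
5.94 × 10^-15 m

Using the de Broglie relation λ = h/(mv):

v = 5.6% × c = 1.679 × 10^7 m/s

λ = h/(mv)
λ = (6.626 × 10^-34 J·s) / (6.64 × 10^-27 kg × 1.679 × 10^7 m/s)
λ = 5.94 × 10^-15 m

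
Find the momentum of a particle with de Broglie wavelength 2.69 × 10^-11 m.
2.46 × 10^-23 kg·m/s

From the de Broglie relation λ = h/p, we solve for p:

p = h/λ
p = (6.626 × 10^-34 J·s) / (2.69 × 10^-11 m)
p = 2.46 × 10^-23 kg·m/s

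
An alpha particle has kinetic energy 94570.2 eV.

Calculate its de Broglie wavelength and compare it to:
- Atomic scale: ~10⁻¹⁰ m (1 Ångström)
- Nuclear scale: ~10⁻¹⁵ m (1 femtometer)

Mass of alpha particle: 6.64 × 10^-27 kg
λ = 4.67 × 10^-14 m, which is between nuclear and atomic scales.

Using λ = h/√(2mKE):

KE = 94570.2 eV = 1.515 × 10^-14 J

λ = h/√(2mKE)
λ = (6.626 × 10^-34 J·s) / √(2 × 6.64 × 10^-27 kg × 1.515 × 10^-14 J)
λ = 4.67 × 10^-14 m

Comparison:
- Atomic scale (10⁻¹⁰ m): λ is 0.00047× this size
- Nuclear scale (10⁻¹⁵ m): λ is 47× this size

The wavelength is between nuclear and atomic scales.

This wavelength is appropriate for probing atomic structure but too large for nuclear physics experiments.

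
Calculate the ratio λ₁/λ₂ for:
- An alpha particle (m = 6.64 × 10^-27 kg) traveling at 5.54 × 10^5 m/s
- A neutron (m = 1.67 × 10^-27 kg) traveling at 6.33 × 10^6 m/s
λ₁/λ₂ = 2.87

Using λ = h/(mv):

λ₁ = h/(m₁v₁) = 1.80 × 10^-13 m
λ₂ = h/(m₂v₂) = 6.27 × 10^-14 m

Ratio λ₁/λ₂ = (m₂v₂)/(m₁v₁)
         = (1.67 × 10^-27 kg × 6.33 × 10^6 m/s) / (6.64 × 10^-27 kg × 5.54 × 10^5 m/s)
         = 2.87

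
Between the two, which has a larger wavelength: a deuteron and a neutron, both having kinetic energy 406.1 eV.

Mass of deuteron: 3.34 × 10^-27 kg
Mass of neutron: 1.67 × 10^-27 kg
The neutron has the longer wavelength.

Using λ = h/√(2mKE):

For deuteron: λ₁ = h/√(2m₁KE) = 1.01 × 10^-12 m
For neutron: λ₂ = h/√(2m₂KE) = 1.42 × 10^-12 m

Since λ ∝ 1/√m at constant kinetic energy, the lighter particle has the longer wavelength.

The neutron has the longer de Broglie wavelength.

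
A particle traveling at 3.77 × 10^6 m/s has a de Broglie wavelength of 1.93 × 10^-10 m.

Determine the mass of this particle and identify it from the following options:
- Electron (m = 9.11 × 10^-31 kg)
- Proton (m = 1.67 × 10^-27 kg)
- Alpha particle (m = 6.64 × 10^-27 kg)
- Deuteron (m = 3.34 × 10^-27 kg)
The particle is an electron.

From λ = h/(mv), solve for mass:

m = h/(λv)
m = (6.626 × 10^-34 J·s) / (1.93 × 10^-10 m × 3.77 × 10^6 m/s)
m = 9.11 × 10^-31 kg

Comparing with the listed masses, this is closest to an electron.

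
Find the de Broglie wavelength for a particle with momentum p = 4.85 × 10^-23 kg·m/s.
1.37 × 10^-11 m

Using the de Broglie relation λ = h/p:

λ = h/p
λ = (6.626 × 10^-34 J·s) / (4.85 × 10^-23 kg·m/s)
λ = 1.37 × 10^-11 m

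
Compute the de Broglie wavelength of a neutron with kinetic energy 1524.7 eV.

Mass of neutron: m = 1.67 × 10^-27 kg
7.34 × 10^-13 m

Using λ = h/√(2mKE):

First convert KE to Joules: KE = 1524.7 eV = 2.443 × 10^-16 J

λ = h/√(2mKE)
λ = (6.626 × 10^-34 J·s) / √(2 × 1.67 × 10^-27 kg × 2.443 × 10^-16 J)
λ = 7.34 × 10^-13 m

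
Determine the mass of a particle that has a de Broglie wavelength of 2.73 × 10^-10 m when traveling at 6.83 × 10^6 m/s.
3.55 × 10^-31 kg

From the de Broglie relation λ = h/(mv), we solve for m:

m = h/(λv)
m = (6.626 × 10^-34 J·s) / (2.73 × 10^-10 m × 6.83 × 10^6 m/s)
m = 3.55 × 10^-31 kg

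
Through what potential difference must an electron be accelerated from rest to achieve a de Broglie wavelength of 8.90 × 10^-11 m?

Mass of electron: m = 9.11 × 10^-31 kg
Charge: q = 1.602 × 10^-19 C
190 V

From λ = h/√(2mqV), we solve for V:

λ² = h²/(2mqV)
V = h²/(2mqλ²)
V = (6.626 × 10^-34 J·s)² / (2 × 9.11 × 10^-31 kg × 1.602 × 10^-19 C × (8.90 × 10^-11 m)²)
V = 190 V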